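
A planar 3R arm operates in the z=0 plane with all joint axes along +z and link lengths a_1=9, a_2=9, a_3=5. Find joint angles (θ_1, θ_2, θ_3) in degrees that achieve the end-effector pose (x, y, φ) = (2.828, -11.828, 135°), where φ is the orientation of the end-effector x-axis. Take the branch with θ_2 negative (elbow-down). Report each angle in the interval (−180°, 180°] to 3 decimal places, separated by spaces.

-44.996 -45.009 -134.995

wrist centre = target − a_3·(cos φ, sin φ) = (6.3635, -15.3635)
cos θ_2 = (276.5327−9²−9²)/(2·9·9) = 0.7070; θ_2 = -45.0093° (elbow-down)
β = atan2(-15.3635,6.3635) = -67.5008°; ψ = atan2(-6.3650,15.3629) = -22.5046°
θ_1 = β − ψ = -44.9962°
θ_3 = φ − θ_1 − θ_2 = -134.9946° (wrapped to (-180°,180°])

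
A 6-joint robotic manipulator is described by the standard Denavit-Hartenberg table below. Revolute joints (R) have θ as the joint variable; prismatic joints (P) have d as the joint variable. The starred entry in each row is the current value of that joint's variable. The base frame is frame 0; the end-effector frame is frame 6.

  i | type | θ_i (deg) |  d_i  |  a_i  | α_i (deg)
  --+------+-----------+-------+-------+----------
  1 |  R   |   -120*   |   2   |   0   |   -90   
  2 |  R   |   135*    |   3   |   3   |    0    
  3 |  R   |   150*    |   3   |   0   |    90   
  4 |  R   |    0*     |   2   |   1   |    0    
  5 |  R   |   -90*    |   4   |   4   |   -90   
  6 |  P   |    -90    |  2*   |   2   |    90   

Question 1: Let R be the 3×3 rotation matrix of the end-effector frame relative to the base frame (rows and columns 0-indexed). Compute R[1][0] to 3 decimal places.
0.837

End-effector x-axis (col 0 of R) = (0.4830,0.8365,0.2588)
R[1][0] = 0.8365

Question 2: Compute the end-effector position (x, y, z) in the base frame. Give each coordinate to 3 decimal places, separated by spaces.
after link 1: o_1 = (0.0000, 0.0000, 2.0000)
after link 2: o_2 = (3.6587, 0.3371, -0.1213)
after link 3: o_3 = (6.2568, -1.1629, -0.1213)
after link 4: o_4 = (7.0933, 0.2860, 1.3622)
after link 5: o_5 = (5.5611, 5.6321, 2.3975)
after link 6: o_6 = (6.2682, 6.8568, 4.8470)

6.268 6.857 4.847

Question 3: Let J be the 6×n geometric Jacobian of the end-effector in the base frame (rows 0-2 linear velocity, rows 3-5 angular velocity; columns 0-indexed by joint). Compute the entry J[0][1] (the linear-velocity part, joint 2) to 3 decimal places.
-1.424

axis z_1 = (0.8660,-0.5000,0.0000); lever o_n−o_1 = (6.2682,6.8568,2.8470)
cross product → J_v[:, 1] = (-1.4235,-2.4656,9.0723)
J_ω[:, 1] = z_1
entry J[0][1] = -1.4235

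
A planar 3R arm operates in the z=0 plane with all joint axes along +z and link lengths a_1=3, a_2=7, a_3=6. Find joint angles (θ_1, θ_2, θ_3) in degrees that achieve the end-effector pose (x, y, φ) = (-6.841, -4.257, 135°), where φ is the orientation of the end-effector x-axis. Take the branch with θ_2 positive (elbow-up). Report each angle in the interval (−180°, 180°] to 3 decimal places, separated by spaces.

-150.008 60.007 -134.999

wrist centre = target − a_3·(cos φ, sin φ) = (-2.5984, -8.4996)
cos θ_2 = (78.9954−3²−7²)/(2·3·7) = 0.4999; θ_2 = 60.0073° (elbow-up)
β = atan2(-8.4996,-2.5984) = -106.9985°; ψ = atan2(6.0626,6.4992) = 43.0094°
θ_1 = β − ψ = -150.0079°
θ_3 = φ − θ_1 − θ_2 = -134.9994° (wrapped to (-180°,180°])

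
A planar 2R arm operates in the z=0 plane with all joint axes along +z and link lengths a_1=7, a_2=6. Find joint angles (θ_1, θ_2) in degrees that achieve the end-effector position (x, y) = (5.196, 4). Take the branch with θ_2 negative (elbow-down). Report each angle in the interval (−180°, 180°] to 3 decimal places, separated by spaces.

cos θ_2 = (42.9984−7²−6²)/(2·7·6) = -0.5000; θ_2 = -120.0012° (elbow-down)
β = atan2(4.0000,5.1960) = 37.5899°; ψ = atan2(-5.1961,3.9999) = -52.4113°
θ_1 = β − ψ = 90.0012°

90.001 -120.001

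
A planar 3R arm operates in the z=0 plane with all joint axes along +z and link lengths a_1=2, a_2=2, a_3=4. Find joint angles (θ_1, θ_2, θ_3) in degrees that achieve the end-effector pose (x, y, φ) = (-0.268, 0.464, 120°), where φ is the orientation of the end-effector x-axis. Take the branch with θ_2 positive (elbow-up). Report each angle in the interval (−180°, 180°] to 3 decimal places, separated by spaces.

wrist centre = target − a_3·(cos φ, sin φ) = (1.7320, -3.0001)
cos θ_2 = (12.0004−2²−2²)/(2·2·2) = 0.5001; θ_2 = 59.9964° (elbow-up)
β = atan2(-3.0001,1.7320) = -60.0016°; ψ = atan2(1.7320,3.0001) = 29.9982°
θ_1 = β − ψ = -89.9998°
θ_3 = φ − θ_1 − θ_2 = 150.0034° (wrapped to (-180°,180°])

-90.000 59.996 150.003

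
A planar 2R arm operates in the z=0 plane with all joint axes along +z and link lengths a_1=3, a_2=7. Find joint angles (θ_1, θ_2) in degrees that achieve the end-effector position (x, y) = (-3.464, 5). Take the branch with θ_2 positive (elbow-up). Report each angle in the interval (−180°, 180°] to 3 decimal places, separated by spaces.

29.998 120.001

cos θ_2 = (36.9993−3²−7²)/(2·3·7) = -0.5000; θ_2 = 120.0011° (elbow-up)
β = atan2(5.0000,-3.4640) = 124.7142°; ψ = atan2(6.0621,-0.5001) = 94.7162°
θ_1 = β − ψ = 29.9981°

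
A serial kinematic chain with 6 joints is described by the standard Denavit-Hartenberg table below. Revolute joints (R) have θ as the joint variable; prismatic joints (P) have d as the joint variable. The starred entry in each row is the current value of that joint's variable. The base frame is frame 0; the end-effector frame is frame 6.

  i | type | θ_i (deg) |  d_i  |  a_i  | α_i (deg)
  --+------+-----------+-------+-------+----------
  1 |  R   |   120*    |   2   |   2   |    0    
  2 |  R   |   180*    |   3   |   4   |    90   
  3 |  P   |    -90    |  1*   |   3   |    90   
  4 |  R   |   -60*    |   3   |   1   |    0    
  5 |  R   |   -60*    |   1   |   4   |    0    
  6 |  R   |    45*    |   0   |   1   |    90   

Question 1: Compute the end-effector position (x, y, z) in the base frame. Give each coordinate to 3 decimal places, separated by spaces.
after link 1: o_1 = (-1.0000, 1.7321, 2.0000)
after link 2: o_2 = (1.0000, -1.7321, 5.0000)
after link 3: o_3 = (0.1340, -2.2321, 2.0000)
after link 4: o_4 = (-0.6160, 0.7990, 1.5000)
after link 5: o_5 = (1.8840, 3.3971, 3.5000)
after link 6: o_6 = (2.7205, 3.8801, 3.2412)

2.720 3.880 3.241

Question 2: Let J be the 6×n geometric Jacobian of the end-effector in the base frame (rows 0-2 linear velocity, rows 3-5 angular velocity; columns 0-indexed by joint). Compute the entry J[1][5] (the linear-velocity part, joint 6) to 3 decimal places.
axis z_5 = (-0.5000,0.8660,-0.0000); lever o_n−o_5 = (0.8365,0.4830,-0.2588)
cross product → J_v[:, 5] = (-0.2241,-0.1294,-0.9659)
J_ω[:, 5] = z_5
entry J[1][5] = -0.1294

-0.129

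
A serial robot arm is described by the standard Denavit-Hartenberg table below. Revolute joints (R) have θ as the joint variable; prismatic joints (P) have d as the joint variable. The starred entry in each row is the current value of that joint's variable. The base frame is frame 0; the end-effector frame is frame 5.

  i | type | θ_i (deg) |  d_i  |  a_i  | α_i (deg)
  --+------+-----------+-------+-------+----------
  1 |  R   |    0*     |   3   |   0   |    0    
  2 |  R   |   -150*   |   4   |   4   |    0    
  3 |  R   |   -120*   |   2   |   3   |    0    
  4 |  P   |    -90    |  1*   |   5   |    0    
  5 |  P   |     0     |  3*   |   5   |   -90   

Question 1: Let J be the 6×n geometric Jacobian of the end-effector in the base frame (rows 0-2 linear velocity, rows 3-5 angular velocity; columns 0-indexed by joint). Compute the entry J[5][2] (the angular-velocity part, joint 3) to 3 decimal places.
1.000

axis z_2 = (0.0000,0.0000,1.0000); lever o_n−o_2 = (10.0000,3.0000,6.0000)
cross product → J_v[:, 2] = (-3.0000,10.0000,0.0000)
J_ω[:, 2] = z_2
entry J[5][2] = 1.0000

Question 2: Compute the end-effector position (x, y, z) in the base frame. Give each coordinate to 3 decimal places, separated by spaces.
6.536 1.000 13.000

after link 1: o_1 = (0.0000, 0.0000, 3.0000)
after link 2: o_2 = (-3.4641, -2.0000, 7.0000)
after link 3: o_3 = (-3.4641, 1.0000, 9.0000)
after link 4: o_4 = (1.5359, 1.0000, 10.0000)
after link 5: o_5 = (6.5359, 1.0000, 13.0000)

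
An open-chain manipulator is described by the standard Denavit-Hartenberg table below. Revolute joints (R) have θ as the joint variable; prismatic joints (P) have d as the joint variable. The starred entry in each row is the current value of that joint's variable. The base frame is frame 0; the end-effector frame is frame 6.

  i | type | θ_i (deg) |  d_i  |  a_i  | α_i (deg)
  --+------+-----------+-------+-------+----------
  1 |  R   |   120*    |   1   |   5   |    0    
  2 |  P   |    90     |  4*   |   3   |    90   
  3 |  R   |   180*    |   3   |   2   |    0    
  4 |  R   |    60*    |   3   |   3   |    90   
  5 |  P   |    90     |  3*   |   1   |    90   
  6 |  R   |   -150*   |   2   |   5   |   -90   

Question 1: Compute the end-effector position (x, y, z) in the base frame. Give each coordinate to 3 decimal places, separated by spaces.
after link 1: o_1 = (-2.5000, 4.3301, 1.0000)
after link 2: o_2 = (-5.0981, 2.8301, 5.0000)
after link 3: o_3 = (-4.8660, 6.4282, 5.0000)
after link 4: o_4 = (-5.0670, 9.7763, 2.4019)
after link 5: o_5 = (-3.3170, 11.9413, 3.9019)
after link 6: o_6 = (-2.1609, 7.6088, 0.9199)

-2.161 7.609 0.920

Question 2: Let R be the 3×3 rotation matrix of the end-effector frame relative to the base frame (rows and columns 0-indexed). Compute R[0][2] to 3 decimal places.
End-effector z-axis (col 2 of R) = (-0.8995,0.0580,-0.4330)
R[0][2] = -0.8995

-0.900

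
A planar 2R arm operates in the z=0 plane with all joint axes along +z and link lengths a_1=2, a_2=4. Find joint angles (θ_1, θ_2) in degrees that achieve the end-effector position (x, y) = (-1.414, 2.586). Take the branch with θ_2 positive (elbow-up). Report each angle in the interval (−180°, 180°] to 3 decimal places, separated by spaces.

cos θ_2 = (8.6868−2²−4²)/(2·2·4) = -0.7071; θ_2 = 134.9975° (elbow-up)
β = atan2(2.5860,-1.4140) = 118.6694°; ψ = atan2(2.8286,-0.8283) = 106.3219°
θ_1 = β − ψ = 12.3475°

12.347 134.997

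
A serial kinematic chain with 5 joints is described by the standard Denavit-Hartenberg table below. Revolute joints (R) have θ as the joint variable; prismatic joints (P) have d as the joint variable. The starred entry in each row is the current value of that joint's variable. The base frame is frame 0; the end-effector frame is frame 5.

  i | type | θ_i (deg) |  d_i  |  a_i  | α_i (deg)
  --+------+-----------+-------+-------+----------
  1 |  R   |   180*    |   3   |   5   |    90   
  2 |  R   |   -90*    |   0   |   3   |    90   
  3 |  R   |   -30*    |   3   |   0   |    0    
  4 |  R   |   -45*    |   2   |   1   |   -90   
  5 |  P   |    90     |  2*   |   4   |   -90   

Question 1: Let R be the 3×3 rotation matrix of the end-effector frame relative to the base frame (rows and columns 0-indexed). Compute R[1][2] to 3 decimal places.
0.966

End-effector z-axis (col 2 of R) = (0.0000,0.9659,0.2588)
R[1][2] = 0.9659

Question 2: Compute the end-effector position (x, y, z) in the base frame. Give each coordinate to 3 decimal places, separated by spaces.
after link 1: o_1 = (-5.0000, 0.0000, 3.0000)
after link 2: o_2 = (-5.0000, 0.0000, 0.0000)
after link 3: o_3 = (-2.0000, 0.0000, -0.0000)
after link 4: o_4 = (-0.0000, -0.9659, -0.2588)
after link 5: o_5 = (-4.0000, -0.4483, -2.1907)

-4.000 -0.448 -2.191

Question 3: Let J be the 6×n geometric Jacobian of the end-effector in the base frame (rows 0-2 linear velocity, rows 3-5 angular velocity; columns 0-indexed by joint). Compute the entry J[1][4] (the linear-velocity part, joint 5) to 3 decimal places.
prismatic axis z_4 = (0.0000,0.2588,-0.9659)
J_v[:, 4] = z_4; J_ω[:, 4] = (0,0,0)
entry J[1][4] = 0.2588

0.259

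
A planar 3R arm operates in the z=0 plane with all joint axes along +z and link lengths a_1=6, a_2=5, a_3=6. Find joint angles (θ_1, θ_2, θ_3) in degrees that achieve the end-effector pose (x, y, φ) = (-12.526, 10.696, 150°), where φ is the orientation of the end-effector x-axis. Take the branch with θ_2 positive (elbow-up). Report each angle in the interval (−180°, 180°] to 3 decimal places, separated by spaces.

119.994 30.012 -0.006

wrist centre = target − a_3·(cos φ, sin φ) = (-7.3298, 7.6960)
cos θ_2 = (112.9551−6²−5²)/(2·6·5) = 0.8659; θ_2 = 30.0123° (elbow-up)
β = atan2(7.6960,-7.3298) = 133.6041°; ψ = atan2(2.5009,10.3296) = 13.6102°
θ_1 = β − ψ = 119.9939°
θ_3 = φ − θ_1 − θ_2 = -0.0062° (wrapped to (-180°,180°])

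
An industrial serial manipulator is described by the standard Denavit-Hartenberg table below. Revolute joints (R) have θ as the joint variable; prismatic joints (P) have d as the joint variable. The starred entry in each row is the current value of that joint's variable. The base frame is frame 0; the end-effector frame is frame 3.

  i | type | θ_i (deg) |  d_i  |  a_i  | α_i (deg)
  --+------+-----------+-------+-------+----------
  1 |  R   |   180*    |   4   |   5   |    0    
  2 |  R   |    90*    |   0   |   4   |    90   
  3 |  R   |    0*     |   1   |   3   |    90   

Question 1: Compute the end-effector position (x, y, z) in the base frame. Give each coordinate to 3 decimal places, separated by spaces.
-6.000 -7.000 4.000

after link 1: o_1 = (-5.0000, 0.0000, 4.0000)
after link 2: o_2 = (-5.0000, -4.0000, 4.0000)
after link 3: o_3 = (-6.0000, -7.0000, 4.0000)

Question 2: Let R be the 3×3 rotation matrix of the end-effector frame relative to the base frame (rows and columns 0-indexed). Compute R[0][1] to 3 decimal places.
End-effector y-axis (col 1 of R) = (-1.0000,0.0000,0.0000)
R[0][1] = -1.0000

-1.000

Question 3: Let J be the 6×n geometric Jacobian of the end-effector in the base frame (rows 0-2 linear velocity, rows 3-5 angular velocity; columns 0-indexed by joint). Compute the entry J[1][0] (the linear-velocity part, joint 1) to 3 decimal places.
axis z_0 = ẑ; lever o_n−o_0 = (-6.0000,-7.0000,4.0000)
cross product → J_v[:, 0] = (7.0000,-6.0000,0.0000)
J_ω[:, 0] = z_0
entry J[1][0] = -6.0000

-6.000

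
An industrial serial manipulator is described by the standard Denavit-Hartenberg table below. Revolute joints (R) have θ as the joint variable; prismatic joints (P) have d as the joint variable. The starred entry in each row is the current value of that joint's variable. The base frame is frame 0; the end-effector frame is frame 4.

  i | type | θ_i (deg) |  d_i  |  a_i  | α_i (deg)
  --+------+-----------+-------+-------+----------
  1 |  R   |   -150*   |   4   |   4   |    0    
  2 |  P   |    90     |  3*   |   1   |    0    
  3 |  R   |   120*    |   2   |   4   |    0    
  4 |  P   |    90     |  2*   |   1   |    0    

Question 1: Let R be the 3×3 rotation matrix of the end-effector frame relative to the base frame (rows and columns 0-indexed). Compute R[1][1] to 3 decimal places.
End-effector y-axis (col 1 of R) = (-0.5000,-0.8660,0.0000)
R[1][1] = -0.8660

-0.866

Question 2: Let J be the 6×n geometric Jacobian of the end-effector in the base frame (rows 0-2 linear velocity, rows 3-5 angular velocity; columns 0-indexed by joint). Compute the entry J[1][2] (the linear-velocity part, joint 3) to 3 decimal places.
1.134

axis z_2 = (0.0000,0.0000,1.0000); lever o_n−o_2 = (1.1340,3.9641,4.0000)
cross product → J_v[:, 2] = (-3.9641,1.1340,0.0000)
J_ω[:, 2] = z_2
entry J[1][2] = 1.1340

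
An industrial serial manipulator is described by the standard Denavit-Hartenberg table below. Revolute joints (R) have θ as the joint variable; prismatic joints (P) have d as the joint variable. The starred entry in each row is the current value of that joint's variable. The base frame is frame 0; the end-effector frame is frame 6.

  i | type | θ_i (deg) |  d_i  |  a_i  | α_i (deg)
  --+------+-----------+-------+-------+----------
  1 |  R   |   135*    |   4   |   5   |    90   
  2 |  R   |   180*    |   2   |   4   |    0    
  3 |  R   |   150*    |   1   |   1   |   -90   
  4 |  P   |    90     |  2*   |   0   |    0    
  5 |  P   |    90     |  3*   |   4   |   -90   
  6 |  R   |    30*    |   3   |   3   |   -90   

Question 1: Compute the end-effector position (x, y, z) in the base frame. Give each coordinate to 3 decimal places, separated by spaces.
5.726 2.759 9.830

after link 1: o_1 = (-3.5355, 3.5355, 4.0000)
after link 2: o_2 = (0.7071, 2.1213, 4.0000)
after link 3: o_3 = (0.8018, 3.4408, 3.5000)
after link 4: o_4 = (0.0947, 4.1479, 5.2321)
after link 5: o_5 = (1.4836, 2.7591, 9.8301)
after link 6: o_6 = (5.7262, 2.7591, 9.8301)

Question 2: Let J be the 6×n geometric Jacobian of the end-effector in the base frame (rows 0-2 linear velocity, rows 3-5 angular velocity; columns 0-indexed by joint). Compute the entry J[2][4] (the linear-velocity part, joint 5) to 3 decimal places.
0.866

prismatic axis z_4 = (-0.3536,0.3536,0.8660)
J_v[:, 4] = z_4; J_ω[:, 4] = (0,0,0)
entry J[2][4] = 0.8660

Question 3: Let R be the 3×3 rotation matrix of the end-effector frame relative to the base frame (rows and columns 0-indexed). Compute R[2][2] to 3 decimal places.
-1.000

End-effector z-axis (col 2 of R) = (0.0000,0.0000,-1.0000)
R[2][2] = -1.0000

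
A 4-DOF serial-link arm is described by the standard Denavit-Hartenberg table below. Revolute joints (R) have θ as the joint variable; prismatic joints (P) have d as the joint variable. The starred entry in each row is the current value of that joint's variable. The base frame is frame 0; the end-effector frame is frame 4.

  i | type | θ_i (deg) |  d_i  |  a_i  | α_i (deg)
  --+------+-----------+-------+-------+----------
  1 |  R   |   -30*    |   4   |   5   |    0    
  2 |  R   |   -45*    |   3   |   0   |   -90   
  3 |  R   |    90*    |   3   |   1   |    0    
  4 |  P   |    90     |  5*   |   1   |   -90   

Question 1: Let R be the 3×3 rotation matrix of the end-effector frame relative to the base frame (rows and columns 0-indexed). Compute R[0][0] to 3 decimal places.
-0.259

End-effector x-axis (col 0 of R) = (-0.2588,0.9659,-0.0000)
R[0][0] = -0.2588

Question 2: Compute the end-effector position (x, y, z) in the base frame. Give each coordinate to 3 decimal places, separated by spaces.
11.799 0.536 6.000

after link 1: o_1 = (4.3301, -2.5000, 4.0000)
after link 2: o_2 = (4.3301, -2.5000, 7.0000)
after link 3: o_3 = (7.2279, -1.7235, 6.0000)
after link 4: o_4 = (11.7987, 0.5365, 6.0000)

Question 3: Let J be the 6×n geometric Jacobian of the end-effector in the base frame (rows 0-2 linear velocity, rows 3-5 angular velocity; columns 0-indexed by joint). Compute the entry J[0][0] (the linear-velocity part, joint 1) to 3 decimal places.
axis z_0 = ẑ; lever o_n−o_0 = (11.7987,0.5365,6.0000)
cross product → J_v[:, 0] = (-0.5365,11.7987,0.0000)
J_ω[:, 0] = z_0
entry J[0][0] = -0.5365

-0.536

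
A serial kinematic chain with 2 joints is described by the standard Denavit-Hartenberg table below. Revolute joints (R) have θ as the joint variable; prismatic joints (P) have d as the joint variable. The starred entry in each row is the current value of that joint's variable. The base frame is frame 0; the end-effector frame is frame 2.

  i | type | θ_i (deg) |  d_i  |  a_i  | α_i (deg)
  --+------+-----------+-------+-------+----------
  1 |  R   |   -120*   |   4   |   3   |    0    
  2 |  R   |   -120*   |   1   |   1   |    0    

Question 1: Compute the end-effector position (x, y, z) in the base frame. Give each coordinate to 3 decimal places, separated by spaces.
-2.000 -1.732 5.000

after link 1: o_1 = (-1.5000, -2.5981, 4.0000)
after link 2: o_2 = (-2.0000, -1.7321, 5.0000)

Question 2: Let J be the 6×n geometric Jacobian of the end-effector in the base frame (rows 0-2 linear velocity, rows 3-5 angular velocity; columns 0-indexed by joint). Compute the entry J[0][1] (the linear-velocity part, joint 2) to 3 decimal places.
-0.866

axis z_1 = (0.0000,0.0000,1.0000); lever o_n−o_1 = (-0.5000,0.8660,1.0000)
cross product → J_v[:, 1] = (-0.8660,-0.5000,0.0000)
J_ω[:, 1] = z_1
entry J[0][1] = -0.8660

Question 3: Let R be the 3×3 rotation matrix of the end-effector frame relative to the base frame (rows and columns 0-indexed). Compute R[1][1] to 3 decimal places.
-0.500

End-effector y-axis (col 1 of R) = (-0.8660,-0.5000,0.0000)
R[1][1] = -0.5000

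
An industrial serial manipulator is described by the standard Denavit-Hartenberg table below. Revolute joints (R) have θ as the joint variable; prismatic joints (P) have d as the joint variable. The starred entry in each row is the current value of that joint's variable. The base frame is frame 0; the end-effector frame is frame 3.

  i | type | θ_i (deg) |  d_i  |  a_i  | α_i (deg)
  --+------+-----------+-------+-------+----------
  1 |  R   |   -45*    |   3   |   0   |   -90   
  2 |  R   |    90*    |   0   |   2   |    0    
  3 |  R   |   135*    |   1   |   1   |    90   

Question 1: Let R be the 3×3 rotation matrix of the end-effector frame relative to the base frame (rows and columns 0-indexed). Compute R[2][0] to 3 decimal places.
0.707

End-effector x-axis (col 0 of R) = (-0.5000,0.5000,0.7071)
R[2][0] = 0.7071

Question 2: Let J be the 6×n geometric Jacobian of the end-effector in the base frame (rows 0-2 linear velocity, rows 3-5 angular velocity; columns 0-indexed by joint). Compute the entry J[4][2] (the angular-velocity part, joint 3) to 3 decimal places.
0.707

axis z_2 = (0.7071,0.7071,0.0000); lever o_n−o_2 = (0.2071,1.2071,0.7071)
cross product → J_v[:, 2] = (0.5000,-0.5000,0.7071)
J_ω[:, 2] = z_2
entry J[4][2] = 0.7071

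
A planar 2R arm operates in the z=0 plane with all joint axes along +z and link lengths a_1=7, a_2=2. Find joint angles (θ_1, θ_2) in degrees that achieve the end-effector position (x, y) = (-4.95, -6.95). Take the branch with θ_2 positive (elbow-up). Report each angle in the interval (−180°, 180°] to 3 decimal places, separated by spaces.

cos θ_2 = (72.8050−7²−2²)/(2·7·2) = 0.7073; θ_2 = 44.9826° (elbow-up)
β = atan2(-6.9500,-4.9500) = -125.4596°; ψ = atan2(1.4138,8.4146) = 9.5375°
θ_1 = β − ψ = -134.9971°

-134.997 44.983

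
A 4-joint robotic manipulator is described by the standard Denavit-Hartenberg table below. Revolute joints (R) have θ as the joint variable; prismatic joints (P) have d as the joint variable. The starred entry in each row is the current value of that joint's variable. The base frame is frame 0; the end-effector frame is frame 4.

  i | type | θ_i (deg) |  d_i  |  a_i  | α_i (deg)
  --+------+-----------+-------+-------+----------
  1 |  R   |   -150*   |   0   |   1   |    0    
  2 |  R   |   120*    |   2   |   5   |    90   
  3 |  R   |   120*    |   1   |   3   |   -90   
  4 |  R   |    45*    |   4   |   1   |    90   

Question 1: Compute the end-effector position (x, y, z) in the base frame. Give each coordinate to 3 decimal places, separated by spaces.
-1.288 -0.595 3.210

after link 1: o_1 = (-0.8660, -0.5000, 0.0000)
after link 2: o_2 = (3.4641, -3.0000, 2.0000)
after link 3: o_3 = (1.6651, -3.1160, 4.5981)
after link 4: o_4 = (-1.2876, -0.5948, 3.2104)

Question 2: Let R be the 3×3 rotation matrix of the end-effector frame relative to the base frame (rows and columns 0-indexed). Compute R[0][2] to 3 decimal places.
End-effector z-axis (col 2 of R) = (-0.6597,-0.4356,0.6124)
R[0][2] = -0.6597

-0.660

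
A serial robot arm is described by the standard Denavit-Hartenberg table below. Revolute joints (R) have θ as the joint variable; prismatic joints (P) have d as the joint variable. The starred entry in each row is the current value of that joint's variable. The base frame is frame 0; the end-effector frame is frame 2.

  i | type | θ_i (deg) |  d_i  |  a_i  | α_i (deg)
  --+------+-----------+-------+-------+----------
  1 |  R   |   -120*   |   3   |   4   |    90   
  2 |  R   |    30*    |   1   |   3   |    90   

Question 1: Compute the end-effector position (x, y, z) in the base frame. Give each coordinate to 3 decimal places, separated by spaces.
-4.165 -5.214 4.500

after link 1: o_1 = (-2.0000, -3.4641, 3.0000)
after link 2: o_2 = (-4.1651, -5.2141, 4.5000)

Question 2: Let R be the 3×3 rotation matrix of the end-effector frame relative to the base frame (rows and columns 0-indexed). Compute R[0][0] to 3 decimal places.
-0.433

End-effector x-axis (col 0 of R) = (-0.4330,-0.7500,0.5000)
R[0][0] = -0.4330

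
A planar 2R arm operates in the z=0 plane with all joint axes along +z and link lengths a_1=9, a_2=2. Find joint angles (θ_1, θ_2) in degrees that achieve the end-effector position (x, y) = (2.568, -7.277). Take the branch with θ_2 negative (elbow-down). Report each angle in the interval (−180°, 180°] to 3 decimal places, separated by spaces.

-60.000 -134.988

cos θ_2 = (59.5494−9²−2²)/(2·9·2) = -0.7070; θ_2 = -134.9883° (elbow-down)
β = atan2(-7.2770,2.5680) = -70.5624°; ψ = atan2(-1.4145,7.5861) = -10.5621°
θ_1 = β − ψ = -60.0003°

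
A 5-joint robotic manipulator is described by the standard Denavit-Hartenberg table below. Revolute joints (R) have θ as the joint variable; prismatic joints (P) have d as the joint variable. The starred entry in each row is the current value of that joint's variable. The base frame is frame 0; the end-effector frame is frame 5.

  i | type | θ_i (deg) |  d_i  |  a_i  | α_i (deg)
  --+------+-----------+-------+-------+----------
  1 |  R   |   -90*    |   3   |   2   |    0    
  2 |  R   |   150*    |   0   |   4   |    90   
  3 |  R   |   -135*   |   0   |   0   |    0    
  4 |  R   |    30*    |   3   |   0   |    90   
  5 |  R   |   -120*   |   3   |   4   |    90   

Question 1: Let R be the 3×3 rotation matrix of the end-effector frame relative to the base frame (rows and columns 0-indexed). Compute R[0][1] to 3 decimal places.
End-effector y-axis (col 1 of R) = (-0.4830,-0.8365,0.2588)
R[0][1] = -0.4830

-0.483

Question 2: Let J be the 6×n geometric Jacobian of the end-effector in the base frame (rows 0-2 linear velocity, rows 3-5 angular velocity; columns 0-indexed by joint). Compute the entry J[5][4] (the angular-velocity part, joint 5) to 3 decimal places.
0.259

axis z_4 = (-0.4830,-0.8365,0.2588); lever o_n−o_4 = (-4.1901,-0.3292,2.7083)
cross product → J_v[:, 4] = (-2.1803,0.2235,-3.3461)
J_ω[:, 4] = z_4
entry J[5][4] = 0.2588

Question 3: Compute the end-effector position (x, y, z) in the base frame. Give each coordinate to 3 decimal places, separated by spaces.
0.408 -0.365 5.708

after link 1: o_1 = (0.0000, -2.0000, 3.0000)
after link 2: o_2 = (2.0000, 1.4641, 3.0000)
after link 3: o_3 = (2.0000, 1.4641, 3.0000)
after link 4: o_4 = (4.5981, -0.0359, 3.0000)
after link 5: o_5 = (0.4080, -0.3651, 5.7083)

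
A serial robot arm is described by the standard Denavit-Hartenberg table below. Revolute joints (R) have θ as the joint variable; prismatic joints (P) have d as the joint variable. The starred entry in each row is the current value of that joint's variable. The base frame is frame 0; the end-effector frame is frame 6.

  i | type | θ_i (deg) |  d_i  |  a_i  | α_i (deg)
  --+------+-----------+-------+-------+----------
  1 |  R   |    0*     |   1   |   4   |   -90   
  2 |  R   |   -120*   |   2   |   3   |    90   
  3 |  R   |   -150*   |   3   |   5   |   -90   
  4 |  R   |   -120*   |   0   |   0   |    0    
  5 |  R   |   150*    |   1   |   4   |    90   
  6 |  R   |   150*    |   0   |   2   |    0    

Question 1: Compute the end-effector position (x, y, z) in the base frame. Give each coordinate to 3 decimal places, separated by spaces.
3.400 -3.214 -1.692

after link 1: o_1 = (4.0000, 0.0000, 1.0000)
after link 2: o_2 = (2.5000, 2.0000, 3.5981)
after link 3: o_3 = (2.0670, -0.5000, -1.6519)
after link 4: o_4 = (2.0670, -0.5000, -1.6519)
after link 5: o_5 = (5.0490, -3.0981, -2.8170)
after link 6: o_6 = (3.3995, -3.2141, -1.6920)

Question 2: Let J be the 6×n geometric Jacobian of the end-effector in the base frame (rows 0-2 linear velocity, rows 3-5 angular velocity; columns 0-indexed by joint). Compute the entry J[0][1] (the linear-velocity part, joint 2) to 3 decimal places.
axis z_1 = (0.0000,1.0000,0.0000); lever o_n−o_1 = (-0.6005,-3.2141,-2.6920)
cross product → J_v[:, 1] = (-2.6920,-0.0000,0.6005)
J_ω[:, 1] = z_1
entry J[0][1] = -2.6920

-2.692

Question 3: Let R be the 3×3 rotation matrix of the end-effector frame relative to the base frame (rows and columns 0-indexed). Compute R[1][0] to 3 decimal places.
End-effector x-axis (col 0 of R) = (-0.8248,-0.0580,0.5625)
R[1][0] = -0.0580

-0.058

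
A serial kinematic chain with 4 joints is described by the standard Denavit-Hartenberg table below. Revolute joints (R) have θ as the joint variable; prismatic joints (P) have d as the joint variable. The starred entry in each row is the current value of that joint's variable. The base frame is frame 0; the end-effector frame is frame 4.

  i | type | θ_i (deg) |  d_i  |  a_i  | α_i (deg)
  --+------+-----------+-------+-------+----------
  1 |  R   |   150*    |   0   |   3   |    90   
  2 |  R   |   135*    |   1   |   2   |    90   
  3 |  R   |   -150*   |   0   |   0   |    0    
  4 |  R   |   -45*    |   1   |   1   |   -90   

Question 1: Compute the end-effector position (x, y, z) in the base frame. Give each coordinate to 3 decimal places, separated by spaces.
after link 1: o_1 = (-2.5981, 1.5000, 0.0000)
after link 2: o_2 = (-0.8733, 1.6589, 1.4142)
after link 3: o_3 = (-0.8733, 1.6589, 1.4142)
after link 4: o_4 = (-1.9478, 2.5781, 1.4383)

-1.948 2.578 1.438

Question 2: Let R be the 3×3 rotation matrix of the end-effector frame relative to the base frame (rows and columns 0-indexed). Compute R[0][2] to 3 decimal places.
End-effector z-axis (col 2 of R) = (-0.6415,-0.7450,-0.1830)
R[0][2] = -0.6415

-0.641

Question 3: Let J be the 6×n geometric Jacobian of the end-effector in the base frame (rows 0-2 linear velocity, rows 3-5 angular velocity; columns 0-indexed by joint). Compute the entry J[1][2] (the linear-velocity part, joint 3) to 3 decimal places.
-0.745

axis z_2 = (-0.6124,0.3536,0.7071); lever o_n−o_2 = (-1.0745,0.9192,0.0241)
cross product → J_v[:, 2] = (-0.6415,-0.7450,-0.1830)
J_ω[:, 2] = z_2
entry J[1][2] = -0.7450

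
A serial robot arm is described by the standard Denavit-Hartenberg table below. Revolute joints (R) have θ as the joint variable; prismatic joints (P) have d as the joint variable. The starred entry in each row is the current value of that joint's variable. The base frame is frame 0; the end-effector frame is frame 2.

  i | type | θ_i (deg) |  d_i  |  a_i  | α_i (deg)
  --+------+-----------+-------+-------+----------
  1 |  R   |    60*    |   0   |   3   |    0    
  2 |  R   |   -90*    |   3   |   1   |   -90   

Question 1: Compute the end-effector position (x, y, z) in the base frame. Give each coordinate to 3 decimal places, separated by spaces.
after link 1: o_1 = (1.5000, 2.5981, 0.0000)
after link 2: o_2 = (2.3660, 2.0981, 3.0000)

2.366 2.098 3.000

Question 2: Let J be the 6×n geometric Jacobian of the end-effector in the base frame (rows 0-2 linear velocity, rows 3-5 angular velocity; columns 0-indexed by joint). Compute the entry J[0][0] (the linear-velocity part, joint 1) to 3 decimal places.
axis z_0 = ẑ; lever o_n−o_0 = (2.3660,2.0981,3.0000)
cross product → J_v[:, 0] = (-2.0981,2.3660,0.0000)
J_ω[:, 0] = z_0
entry J[0][0] = -2.0981

-2.098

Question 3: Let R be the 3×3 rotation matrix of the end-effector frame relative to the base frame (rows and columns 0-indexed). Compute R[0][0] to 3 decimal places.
End-effector x-axis (col 0 of R) = (0.8660,-0.5000,0.0000)
R[0][0] = 0.8660

0.866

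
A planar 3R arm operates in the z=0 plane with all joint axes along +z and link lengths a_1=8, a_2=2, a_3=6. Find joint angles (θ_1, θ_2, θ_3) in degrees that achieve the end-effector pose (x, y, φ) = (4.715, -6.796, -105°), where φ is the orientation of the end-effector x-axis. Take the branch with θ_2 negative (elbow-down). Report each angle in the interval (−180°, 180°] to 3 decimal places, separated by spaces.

-0.004 -149.998 45.002

wrist centre = target − a_3·(cos φ, sin φ) = (6.2679, -1.0004)
cos θ_2 = (40.2876−8²−2²)/(2·8·2) = -0.8660; θ_2 = -149.9984° (elbow-down)
β = atan2(-1.0004,6.2679) = -9.0687°; ψ = atan2(-1.0000,6.2680) = -9.0651°
θ_1 = β − ψ = -0.0036°
θ_3 = φ − θ_1 − θ_2 = 45.0020° (wrapped to (-180°,180°])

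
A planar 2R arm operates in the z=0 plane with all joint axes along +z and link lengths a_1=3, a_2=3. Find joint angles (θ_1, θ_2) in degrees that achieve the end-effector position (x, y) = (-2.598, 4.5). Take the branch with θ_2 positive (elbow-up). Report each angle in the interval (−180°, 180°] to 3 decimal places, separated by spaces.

cos θ_2 = (26.9996−3²−3²)/(2·3·3) = 0.5000; θ_2 = 60.0015° (elbow-up)
β = atan2(4.5000,-2.5980) = 119.9993°; ψ = atan2(2.5981,4.4999) = 30.0007°
θ_1 = β − ψ = 89.9985°

89.999 60.001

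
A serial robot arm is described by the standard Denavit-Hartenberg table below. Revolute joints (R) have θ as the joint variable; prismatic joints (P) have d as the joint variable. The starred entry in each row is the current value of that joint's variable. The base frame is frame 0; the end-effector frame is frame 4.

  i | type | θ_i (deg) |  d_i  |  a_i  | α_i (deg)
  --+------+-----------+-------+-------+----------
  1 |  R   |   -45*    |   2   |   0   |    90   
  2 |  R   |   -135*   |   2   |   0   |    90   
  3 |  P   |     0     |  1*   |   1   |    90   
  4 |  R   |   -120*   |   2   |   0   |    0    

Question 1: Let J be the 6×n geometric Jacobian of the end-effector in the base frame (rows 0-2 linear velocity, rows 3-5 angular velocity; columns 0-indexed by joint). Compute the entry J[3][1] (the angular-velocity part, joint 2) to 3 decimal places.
axis z_1 = (-0.7071,-0.7071,0.0000); lever o_n−o_1 = (-1.0000,1.0000,0.0000)
cross product → J_v[:, 1] = (-0.0000,-0.0000,-1.4142)
J_ω[:, 1] = z_1
entry J[3][1] = -0.7071

-0.707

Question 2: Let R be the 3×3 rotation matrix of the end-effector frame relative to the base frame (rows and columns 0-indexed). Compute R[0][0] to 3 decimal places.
0.683

End-effector x-axis (col 0 of R) = (0.6830,-0.6830,-0.2588)
R[0][0] = 0.6830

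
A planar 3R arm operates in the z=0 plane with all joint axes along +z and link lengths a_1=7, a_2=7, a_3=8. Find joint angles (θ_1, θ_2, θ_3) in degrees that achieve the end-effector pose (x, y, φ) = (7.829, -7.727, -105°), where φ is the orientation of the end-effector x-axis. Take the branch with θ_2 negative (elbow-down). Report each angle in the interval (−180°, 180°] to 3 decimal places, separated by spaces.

45.002 -89.999 -60.003

wrist centre = target − a_3·(cos φ, sin φ) = (9.8996, 0.0004)
cos θ_2 = (98.0011−7²−7²)/(2·7·7) = 0.0000; θ_2 = -89.9993° (elbow-down)
β = atan2(0.0004,9.8996) = 0.0024°; ψ = atan2(-7.0000,7.0001) = -44.9997°
θ_1 = β − ψ = 45.0020°
θ_3 = φ − θ_1 − θ_2 = -60.0027° (wrapped to (-180°,180°])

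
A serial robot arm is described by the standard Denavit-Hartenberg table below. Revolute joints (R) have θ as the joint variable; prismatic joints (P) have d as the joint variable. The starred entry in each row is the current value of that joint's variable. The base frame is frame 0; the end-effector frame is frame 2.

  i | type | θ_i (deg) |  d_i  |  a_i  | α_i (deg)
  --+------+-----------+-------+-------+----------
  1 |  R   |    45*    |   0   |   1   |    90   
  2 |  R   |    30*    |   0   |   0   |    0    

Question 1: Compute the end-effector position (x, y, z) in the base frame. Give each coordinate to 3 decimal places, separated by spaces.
after link 1: o_1 = (0.7071, 0.7071, 0.0000)
after link 2: o_2 = (0.7071, 0.7071, 0.0000)

0.707 0.707 0.000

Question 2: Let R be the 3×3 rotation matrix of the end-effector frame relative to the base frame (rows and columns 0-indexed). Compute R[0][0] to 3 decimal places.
0.612

End-effector x-axis (col 0 of R) = (0.6124,0.6124,0.5000)
R[0][0] = 0.6124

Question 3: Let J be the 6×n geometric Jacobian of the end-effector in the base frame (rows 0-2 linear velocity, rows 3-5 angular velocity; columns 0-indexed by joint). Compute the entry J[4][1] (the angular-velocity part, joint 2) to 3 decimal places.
axis z_1 = (0.7071,-0.7071,0.0000); lever o_n−o_1 = (0.0000,0.0000,0.0000)
cross product → J_v[:, 1] = (-0.0000,0.0000,0.0000)
J_ω[:, 1] = z_1
entry J[4][1] = -0.7071

-0.707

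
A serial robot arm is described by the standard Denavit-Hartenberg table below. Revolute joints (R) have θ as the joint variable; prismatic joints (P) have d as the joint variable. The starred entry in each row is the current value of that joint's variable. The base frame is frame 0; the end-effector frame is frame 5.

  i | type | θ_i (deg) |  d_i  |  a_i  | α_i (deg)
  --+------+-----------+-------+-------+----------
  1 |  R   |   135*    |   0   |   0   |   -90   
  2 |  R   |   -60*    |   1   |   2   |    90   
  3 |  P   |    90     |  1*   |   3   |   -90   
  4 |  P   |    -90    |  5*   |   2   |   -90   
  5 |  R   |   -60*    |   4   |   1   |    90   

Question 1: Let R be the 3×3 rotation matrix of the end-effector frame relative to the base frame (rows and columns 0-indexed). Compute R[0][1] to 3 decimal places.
End-effector y-axis (col 1 of R) = (-0.7071,-0.7071,0.0000)
R[0][1] = -0.7071

-0.707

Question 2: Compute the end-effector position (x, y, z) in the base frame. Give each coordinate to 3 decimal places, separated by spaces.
after link 1: o_1 = (0.0000, 0.0000, 0.0000)
after link 2: o_2 = (-1.4142, 0.0000, 1.7321)
after link 3: o_3 = (-2.9232, -2.7337, 2.2321)
after link 4: o_4 = (0.0694, -5.7262, -1.0981)
after link 5: o_5 = (-2.1467, -9.1670, -1.5981)

-2.147 -9.167 -1.598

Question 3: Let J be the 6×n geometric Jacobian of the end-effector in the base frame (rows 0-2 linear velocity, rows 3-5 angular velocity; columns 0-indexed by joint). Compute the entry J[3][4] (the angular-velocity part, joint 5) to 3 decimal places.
-0.707

axis z_4 = (-0.7071,-0.7071,-0.0000); lever o_n−o_4 = (-2.2161,-3.4408,-0.5000)
cross product → J_v[:, 4] = (0.3536,-0.3536,0.8660)
J_ω[:, 4] = z_4
entry J[3][4] = -0.7071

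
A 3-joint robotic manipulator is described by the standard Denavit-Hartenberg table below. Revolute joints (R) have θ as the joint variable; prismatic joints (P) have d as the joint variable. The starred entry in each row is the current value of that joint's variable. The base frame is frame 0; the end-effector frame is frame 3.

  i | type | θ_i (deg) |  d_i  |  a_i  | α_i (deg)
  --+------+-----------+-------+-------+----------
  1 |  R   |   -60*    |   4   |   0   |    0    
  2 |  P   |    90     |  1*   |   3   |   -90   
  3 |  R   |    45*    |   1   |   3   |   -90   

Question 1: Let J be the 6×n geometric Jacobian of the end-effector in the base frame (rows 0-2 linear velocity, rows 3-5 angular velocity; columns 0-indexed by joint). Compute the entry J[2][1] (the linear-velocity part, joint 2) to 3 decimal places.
prismatic axis z_1 = (0.0000,0.0000,1.0000)
J_v[:, 1] = z_1; J_ω[:, 1] = (0,0,0)
entry J[2][1] = 1.0000

1.000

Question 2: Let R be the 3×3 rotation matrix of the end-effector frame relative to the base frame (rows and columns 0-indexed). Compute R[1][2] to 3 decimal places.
-0.354

End-effector z-axis (col 2 of R) = (-0.6124,-0.3536,-0.7071)
R[1][2] = -0.3536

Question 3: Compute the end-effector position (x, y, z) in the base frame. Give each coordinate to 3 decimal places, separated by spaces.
3.935 3.427 2.879

after link 1: o_1 = (0.0000, 0.0000, 4.0000)
after link 2: o_2 = (2.5981, 1.5000, 5.0000)
after link 3: o_3 = (3.9352, 3.4267, 2.8787)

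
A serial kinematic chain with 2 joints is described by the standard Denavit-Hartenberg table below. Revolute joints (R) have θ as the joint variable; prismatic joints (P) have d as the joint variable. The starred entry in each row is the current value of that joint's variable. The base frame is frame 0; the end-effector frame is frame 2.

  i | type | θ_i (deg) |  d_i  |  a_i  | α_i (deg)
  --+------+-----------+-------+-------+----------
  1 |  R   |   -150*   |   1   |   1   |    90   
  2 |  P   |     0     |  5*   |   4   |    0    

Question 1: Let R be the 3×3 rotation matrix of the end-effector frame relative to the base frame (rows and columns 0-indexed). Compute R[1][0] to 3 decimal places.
-0.500

End-effector x-axis (col 0 of R) = (-0.8660,-0.5000,0.0000)
R[1][0] = -0.5000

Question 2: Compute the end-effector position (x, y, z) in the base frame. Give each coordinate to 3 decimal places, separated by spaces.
after link 1: o_1 = (-0.8660, -0.5000, 1.0000)
after link 2: o_2 = (-6.8301, 1.8301, 1.0000)

-6.830 1.830 1.000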